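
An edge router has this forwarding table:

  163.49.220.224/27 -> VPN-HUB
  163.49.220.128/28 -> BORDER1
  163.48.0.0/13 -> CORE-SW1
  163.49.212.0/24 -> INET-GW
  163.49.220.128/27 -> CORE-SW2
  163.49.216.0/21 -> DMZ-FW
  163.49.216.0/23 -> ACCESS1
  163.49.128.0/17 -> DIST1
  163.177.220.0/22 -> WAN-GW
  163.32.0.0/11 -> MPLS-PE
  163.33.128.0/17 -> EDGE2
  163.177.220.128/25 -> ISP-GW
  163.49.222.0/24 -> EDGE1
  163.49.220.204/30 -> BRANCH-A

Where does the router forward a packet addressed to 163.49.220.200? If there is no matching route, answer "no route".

DMZ-FW

Routes whose prefix contains 163.49.220.200:
  163.32.0.0/11 (163.32.0.0 - 163.63.255.255) -> MPLS-PE
  163.48.0.0/13 (163.48.0.0 - 163.55.255.255) -> CORE-SW1
  163.49.128.0/17 (163.49.128.0 - 163.49.255.255) -> DIST1
  163.49.216.0/21 (163.49.216.0 - 163.49.223.255) -> DMZ-FW
More-specific entries that do NOT match:
  163.49.220.204/30 (163.49.220.204 - 163.49.220.207) does not contain 163.49.220.200
  163.49.220.128/28 (163.49.220.128 - 163.49.220.143) does not contain 163.49.220.200
  163.49.220.224/27 (163.49.220.224 - 163.49.220.255) does not contain 163.49.220.200
  163.49.220.128/27 (163.49.220.128 - 163.49.220.159) does not contain 163.49.220.200
  163.177.220.128/25 (163.177.220.128 - 163.177.220.255) does not contain 163.49.220.200
  163.49.212.0/24 (163.49.212.0 - 163.49.212.255) does not contain 163.49.220.200
  163.49.222.0/24 (163.49.222.0 - 163.49.222.255) does not contain 163.49.220.200
  163.49.216.0/23 (163.49.216.0 - 163.49.217.255) does not contain 163.49.220.200
  163.177.220.0/22 (163.177.220.0 - 163.177.223.255) does not contain 163.49.220.200
Longest matching prefix is /21 -> next hop DMZ-FW.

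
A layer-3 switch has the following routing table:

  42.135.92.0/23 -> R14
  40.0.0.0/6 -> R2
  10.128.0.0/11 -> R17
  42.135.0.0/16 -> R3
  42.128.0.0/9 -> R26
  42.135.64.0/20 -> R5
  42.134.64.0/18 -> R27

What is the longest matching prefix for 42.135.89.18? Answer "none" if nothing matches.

42.135.0.0/16

Entries matching 42.135.89.18:
  40.0.0.0/6 (40.0.0.0 - 43.255.255.255)
  42.128.0.0/9 (42.128.0.0 - 42.255.255.255)
  42.135.0.0/16 (42.135.0.0 - 42.135.255.255)
Most specific is 42.135.0.0/16.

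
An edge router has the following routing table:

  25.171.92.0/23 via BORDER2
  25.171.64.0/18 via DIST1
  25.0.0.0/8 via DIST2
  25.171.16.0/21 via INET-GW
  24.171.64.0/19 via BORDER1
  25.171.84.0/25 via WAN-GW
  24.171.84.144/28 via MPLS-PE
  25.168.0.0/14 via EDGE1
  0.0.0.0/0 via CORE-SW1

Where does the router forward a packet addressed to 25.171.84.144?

Routes whose prefix contains 25.171.84.144:
  0.0.0.0/0 (default, matches everything) -> CORE-SW1
  25.0.0.0/8 (25.0.0.0 - 25.255.255.255) -> DIST2
  25.168.0.0/14 (25.168.0.0 - 25.171.255.255) -> EDGE1
  25.171.64.0/18 (25.171.64.0 - 25.171.127.255) -> DIST1
More-specific entries that do NOT match:
  24.171.84.144/28 (24.171.84.144 - 24.171.84.159) does not contain 25.171.84.144
  25.171.84.0/25 (25.171.84.0 - 25.171.84.127) does not contain 25.171.84.144
  25.171.92.0/23 (25.171.92.0 - 25.171.93.255) does not contain 25.171.84.144
  25.171.16.0/21 (25.171.16.0 - 25.171.23.255) does not contain 25.171.84.144
  24.171.64.0/19 (24.171.64.0 - 24.171.95.255) does not contain 25.171.84.144
Longest matching prefix is /18 -> next hop DIST1.

DIST1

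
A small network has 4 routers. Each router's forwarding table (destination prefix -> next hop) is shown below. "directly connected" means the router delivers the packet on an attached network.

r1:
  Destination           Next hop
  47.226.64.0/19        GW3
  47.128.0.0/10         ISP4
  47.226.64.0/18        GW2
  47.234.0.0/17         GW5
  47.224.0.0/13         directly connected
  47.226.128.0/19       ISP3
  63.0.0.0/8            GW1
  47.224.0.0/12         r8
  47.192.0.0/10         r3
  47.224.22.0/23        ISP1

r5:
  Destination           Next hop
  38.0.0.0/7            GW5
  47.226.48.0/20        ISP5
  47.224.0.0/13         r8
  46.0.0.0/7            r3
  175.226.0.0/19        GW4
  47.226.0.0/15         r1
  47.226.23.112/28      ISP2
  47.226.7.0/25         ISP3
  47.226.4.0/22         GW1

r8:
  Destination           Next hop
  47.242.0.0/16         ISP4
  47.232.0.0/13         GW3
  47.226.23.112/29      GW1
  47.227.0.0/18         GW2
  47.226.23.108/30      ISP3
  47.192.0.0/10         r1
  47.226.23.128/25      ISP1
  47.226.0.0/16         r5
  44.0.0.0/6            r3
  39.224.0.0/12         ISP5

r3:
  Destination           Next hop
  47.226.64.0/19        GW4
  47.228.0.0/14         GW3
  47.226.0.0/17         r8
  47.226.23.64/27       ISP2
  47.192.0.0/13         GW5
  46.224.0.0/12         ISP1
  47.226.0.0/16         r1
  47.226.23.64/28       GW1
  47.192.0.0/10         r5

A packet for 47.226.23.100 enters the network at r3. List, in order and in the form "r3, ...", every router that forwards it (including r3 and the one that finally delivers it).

r3, r8, r5, r1

At r3: longest match for 47.226.23.100 is 47.226.0.0/17 -> r8
At r8: longest match for 47.226.23.100 is 47.226.0.0/16 -> r5
At r5: longest match for 47.226.23.100 is 47.226.0.0/15 -> r1
At r1: longest match for 47.226.23.100 is 47.224.0.0/13 -> directly connected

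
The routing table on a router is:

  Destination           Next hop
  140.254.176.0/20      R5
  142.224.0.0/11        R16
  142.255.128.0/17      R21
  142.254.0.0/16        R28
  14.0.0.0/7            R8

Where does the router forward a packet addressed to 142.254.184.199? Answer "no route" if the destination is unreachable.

Routes whose prefix contains 142.254.184.199:
  142.224.0.0/11 (142.224.0.0 - 142.255.255.255) -> R16
  142.254.0.0/16 (142.254.0.0 - 142.254.255.255) -> R28
More-specific entries that do NOT match:
  140.254.176.0/20 (140.254.176.0 - 140.254.191.255) does not contain 142.254.184.199
  142.255.128.0/17 (142.255.128.0 - 142.255.255.255) does not contain 142.254.184.199
Longest matching prefix is /16 -> next hop R28.

R28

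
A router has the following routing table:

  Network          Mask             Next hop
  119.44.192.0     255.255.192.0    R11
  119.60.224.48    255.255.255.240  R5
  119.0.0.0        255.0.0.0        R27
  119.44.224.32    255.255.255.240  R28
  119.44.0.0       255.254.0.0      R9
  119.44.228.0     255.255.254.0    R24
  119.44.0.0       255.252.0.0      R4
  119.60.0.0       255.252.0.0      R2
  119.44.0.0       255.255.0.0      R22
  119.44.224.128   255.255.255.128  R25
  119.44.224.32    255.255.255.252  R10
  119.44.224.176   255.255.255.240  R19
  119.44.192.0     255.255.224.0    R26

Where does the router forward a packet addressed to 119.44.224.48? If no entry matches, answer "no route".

Routes whose prefix contains 119.44.224.48:
  119.0.0.0/8 (119.0.0.0 - 119.255.255.255) -> R27
  119.44.0.0/14 (119.44.0.0 - 119.47.255.255) -> R4
  119.44.0.0/15 (119.44.0.0 - 119.45.255.255) -> R9
  119.44.0.0/16 (119.44.0.0 - 119.44.255.255) -> R22
  119.44.192.0/18 (119.44.192.0 - 119.44.255.255) -> R11
More-specific entries that do NOT match:
  119.44.224.32/30 (119.44.224.32 - 119.44.224.35) does not contain 119.44.224.48
  119.60.224.48/28 (119.60.224.48 - 119.60.224.63) does not contain 119.44.224.48
  119.44.224.32/28 (119.44.224.32 - 119.44.224.47) does not contain 119.44.224.48
  119.44.224.176/28 (119.44.224.176 - 119.44.224.191) does not contain 119.44.224.48
  119.44.224.128/25 (119.44.224.128 - 119.44.224.255) does not contain 119.44.224.48
  119.44.228.0/23 (119.44.228.0 - 119.44.229.255) does not contain 119.44.224.48
  119.44.192.0/19 (119.44.192.0 - 119.44.223.255) does not contain 119.44.224.48
Longest matching prefix is /18 -> next hop R11.

R11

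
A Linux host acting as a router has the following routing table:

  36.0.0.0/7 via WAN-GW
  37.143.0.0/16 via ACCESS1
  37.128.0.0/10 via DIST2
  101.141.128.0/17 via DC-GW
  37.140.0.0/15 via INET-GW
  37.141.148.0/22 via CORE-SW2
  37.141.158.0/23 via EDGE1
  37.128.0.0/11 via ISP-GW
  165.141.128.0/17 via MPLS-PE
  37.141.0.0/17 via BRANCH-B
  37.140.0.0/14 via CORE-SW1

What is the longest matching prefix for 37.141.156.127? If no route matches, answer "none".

37.140.0.0/15

Entries matching 37.141.156.127:
  36.0.0.0/7 (36.0.0.0 - 37.255.255.255)
  37.128.0.0/10 (37.128.0.0 - 37.191.255.255)
  37.128.0.0/11 (37.128.0.0 - 37.159.255.255)
  37.140.0.0/14 (37.140.0.0 - 37.143.255.255)
  37.140.0.0/15 (37.140.0.0 - 37.141.255.255)
Most specific is 37.140.0.0/15.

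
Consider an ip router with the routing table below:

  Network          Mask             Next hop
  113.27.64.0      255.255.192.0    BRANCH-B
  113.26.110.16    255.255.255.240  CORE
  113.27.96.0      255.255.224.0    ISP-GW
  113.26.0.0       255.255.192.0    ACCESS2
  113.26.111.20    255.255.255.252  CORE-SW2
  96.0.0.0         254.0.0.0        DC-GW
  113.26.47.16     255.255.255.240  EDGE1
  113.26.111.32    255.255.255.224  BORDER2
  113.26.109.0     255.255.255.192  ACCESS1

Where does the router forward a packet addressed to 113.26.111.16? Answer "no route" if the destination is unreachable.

No entry's prefix contains 113.26.111.16; there is no default route.

no route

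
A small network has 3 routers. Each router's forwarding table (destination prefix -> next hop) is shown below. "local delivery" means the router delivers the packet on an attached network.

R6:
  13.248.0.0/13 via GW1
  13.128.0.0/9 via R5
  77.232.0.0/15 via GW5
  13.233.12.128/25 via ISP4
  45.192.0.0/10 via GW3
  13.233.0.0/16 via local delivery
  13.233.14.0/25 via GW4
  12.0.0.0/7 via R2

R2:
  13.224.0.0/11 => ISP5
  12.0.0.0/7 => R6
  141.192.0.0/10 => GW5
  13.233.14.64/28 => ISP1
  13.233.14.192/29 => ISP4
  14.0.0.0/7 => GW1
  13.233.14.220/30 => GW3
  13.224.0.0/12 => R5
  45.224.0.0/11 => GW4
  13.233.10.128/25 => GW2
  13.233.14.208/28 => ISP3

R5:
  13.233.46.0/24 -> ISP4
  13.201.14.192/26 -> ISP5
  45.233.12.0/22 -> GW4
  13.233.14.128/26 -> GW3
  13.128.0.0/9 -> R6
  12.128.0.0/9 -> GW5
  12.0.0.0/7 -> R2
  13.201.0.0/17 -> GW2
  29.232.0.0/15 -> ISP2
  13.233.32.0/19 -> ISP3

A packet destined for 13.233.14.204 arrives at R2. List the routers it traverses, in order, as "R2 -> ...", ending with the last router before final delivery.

R2 -> R5 -> R6

At R2: longest match for 13.233.14.204 is 13.224.0.0/12 -> R5
At R5: longest match for 13.233.14.204 is 13.128.0.0/9 -> R6
At R6: longest match for 13.233.14.204 is 13.233.0.0/16 -> local delivery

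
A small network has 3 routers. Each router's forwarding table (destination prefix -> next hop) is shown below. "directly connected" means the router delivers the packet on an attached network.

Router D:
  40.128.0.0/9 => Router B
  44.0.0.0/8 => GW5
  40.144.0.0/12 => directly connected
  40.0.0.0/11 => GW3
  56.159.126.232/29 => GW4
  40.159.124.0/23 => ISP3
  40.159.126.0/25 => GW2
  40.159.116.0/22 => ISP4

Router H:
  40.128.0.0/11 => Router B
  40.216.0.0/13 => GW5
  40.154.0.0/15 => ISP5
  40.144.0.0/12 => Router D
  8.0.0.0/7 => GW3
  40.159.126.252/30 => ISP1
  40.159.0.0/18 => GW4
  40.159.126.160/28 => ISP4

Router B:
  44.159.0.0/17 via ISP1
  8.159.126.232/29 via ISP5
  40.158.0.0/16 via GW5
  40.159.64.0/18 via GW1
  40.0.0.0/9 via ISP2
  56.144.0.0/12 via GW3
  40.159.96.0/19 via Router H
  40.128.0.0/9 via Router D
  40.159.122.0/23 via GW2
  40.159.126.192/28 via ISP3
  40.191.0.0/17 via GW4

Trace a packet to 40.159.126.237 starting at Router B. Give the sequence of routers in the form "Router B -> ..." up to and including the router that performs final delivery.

Router B -> Router H -> Router D

At Router B: longest match for 40.159.126.237 is 40.159.96.0/19 -> Router H
At Router H: longest match for 40.159.126.237 is 40.144.0.0/12 -> Router D
At Router D: longest match for 40.159.126.237 is 40.144.0.0/12 -> directly connected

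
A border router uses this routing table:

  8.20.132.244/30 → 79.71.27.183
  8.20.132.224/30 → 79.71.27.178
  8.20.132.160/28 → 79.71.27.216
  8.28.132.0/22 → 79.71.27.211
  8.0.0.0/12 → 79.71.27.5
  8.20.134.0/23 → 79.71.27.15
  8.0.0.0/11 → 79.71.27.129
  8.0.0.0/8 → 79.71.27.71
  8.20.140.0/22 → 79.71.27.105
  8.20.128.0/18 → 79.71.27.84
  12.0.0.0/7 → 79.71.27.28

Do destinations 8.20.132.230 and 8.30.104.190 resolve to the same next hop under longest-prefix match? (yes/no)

8.20.132.230: longest match 8.20.128.0/18 -> 79.71.27.84
8.30.104.190: longest match 8.0.0.0/11 -> 79.71.27.129

no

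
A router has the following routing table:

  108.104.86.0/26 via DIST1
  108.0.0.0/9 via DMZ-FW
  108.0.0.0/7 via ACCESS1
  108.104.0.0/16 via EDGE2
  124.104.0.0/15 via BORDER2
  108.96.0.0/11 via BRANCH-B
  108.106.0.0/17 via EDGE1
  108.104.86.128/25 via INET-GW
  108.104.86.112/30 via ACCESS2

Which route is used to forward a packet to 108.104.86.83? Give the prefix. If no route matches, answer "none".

Entries matching 108.104.86.83:
  108.0.0.0/7 (108.0.0.0 - 109.255.255.255)
  108.0.0.0/9 (108.0.0.0 - 108.127.255.255)
  108.96.0.0/11 (108.96.0.0 - 108.127.255.255)
  108.104.0.0/16 (108.104.0.0 - 108.104.255.255)
Most specific is 108.104.0.0/16.

108.104.0.0/16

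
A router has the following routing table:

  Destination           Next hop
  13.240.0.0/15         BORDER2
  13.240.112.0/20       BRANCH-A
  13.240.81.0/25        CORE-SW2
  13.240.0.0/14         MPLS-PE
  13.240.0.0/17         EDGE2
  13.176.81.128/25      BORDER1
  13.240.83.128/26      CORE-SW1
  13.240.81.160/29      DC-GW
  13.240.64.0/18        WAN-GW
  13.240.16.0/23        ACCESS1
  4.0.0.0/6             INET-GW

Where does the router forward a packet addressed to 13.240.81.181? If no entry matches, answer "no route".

WAN-GW

Routes whose prefix contains 13.240.81.181:
  13.240.0.0/14 (13.240.0.0 - 13.243.255.255) -> MPLS-PE
  13.240.0.0/15 (13.240.0.0 - 13.241.255.255) -> BORDER2
  13.240.0.0/17 (13.240.0.0 - 13.240.127.255) -> EDGE2
  13.240.64.0/18 (13.240.64.0 - 13.240.127.255) -> WAN-GW
More-specific entries that do NOT match:
  13.240.81.160/29 (13.240.81.160 - 13.240.81.167) does not contain 13.240.81.181
  13.240.83.128/26 (13.240.83.128 - 13.240.83.191) does not contain 13.240.81.181
  13.240.81.0/25 (13.240.81.0 - 13.240.81.127) does not contain 13.240.81.181
  13.176.81.128/25 (13.176.81.128 - 13.176.81.255) does not contain 13.240.81.181
  13.240.16.0/23 (13.240.16.0 - 13.240.17.255) does not contain 13.240.81.181
  13.240.112.0/20 (13.240.112.0 - 13.240.127.255) does not contain 13.240.81.181
Longest matching prefix is /18 -> next hop WAN-GW.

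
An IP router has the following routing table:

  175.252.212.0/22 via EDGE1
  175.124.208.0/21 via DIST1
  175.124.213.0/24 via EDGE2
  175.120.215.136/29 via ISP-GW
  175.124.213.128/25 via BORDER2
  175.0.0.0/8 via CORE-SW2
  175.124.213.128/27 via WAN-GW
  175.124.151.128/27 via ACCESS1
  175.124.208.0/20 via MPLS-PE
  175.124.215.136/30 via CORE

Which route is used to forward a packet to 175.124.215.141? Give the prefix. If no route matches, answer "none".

175.124.208.0/21

Entries matching 175.124.215.141:
  175.0.0.0/8 (175.0.0.0 - 175.255.255.255)
  175.124.208.0/20 (175.124.208.0 - 175.124.223.255)
  175.124.208.0/21 (175.124.208.0 - 175.124.215.255)
Most specific is 175.124.208.0/21.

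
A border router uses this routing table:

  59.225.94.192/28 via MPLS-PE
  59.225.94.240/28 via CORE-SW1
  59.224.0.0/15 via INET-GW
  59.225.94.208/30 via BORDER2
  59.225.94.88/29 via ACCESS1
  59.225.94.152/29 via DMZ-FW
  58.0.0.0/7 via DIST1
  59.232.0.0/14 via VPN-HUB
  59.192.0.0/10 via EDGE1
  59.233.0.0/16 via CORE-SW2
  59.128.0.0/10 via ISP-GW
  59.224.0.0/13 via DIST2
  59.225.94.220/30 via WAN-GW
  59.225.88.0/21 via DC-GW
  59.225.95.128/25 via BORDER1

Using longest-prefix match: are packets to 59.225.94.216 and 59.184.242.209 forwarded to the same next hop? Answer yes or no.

59.225.94.216: longest match 59.225.88.0/21 -> DC-GW
59.184.242.209: longest match 59.128.0.0/10 -> ISP-GW

no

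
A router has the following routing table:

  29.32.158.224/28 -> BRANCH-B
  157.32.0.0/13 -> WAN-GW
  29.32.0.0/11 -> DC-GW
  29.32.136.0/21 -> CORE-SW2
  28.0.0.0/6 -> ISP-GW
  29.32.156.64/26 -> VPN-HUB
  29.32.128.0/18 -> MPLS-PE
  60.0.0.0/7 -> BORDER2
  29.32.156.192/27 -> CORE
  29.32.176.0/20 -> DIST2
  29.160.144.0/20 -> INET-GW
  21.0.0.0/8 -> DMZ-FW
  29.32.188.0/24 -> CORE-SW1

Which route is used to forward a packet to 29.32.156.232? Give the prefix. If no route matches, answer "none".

29.32.128.0/18

Entries matching 29.32.156.232:
  28.0.0.0/6 (28.0.0.0 - 31.255.255.255)
  29.32.0.0/11 (29.32.0.0 - 29.63.255.255)
  29.32.128.0/18 (29.32.128.0 - 29.32.191.255)
Most specific is 29.32.128.0/18.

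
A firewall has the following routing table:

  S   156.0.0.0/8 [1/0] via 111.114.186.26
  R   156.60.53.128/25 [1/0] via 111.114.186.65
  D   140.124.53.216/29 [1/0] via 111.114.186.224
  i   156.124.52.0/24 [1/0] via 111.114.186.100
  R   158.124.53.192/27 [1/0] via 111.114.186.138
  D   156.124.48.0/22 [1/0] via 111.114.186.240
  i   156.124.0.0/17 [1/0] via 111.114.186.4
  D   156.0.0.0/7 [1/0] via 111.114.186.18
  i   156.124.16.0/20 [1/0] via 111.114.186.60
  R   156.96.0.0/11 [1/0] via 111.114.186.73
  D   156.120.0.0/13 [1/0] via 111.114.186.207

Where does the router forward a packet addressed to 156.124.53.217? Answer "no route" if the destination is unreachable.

Routes whose prefix contains 156.124.53.217:
  156.0.0.0/7 (156.0.0.0 - 157.255.255.255) -> 111.114.186.18
  156.0.0.0/8 (156.0.0.0 - 156.255.255.255) -> 111.114.186.26
  156.96.0.0/11 (156.96.0.0 - 156.127.255.255) -> 111.114.186.73
  156.120.0.0/13 (156.120.0.0 - 156.127.255.255) -> 111.114.186.207
  156.124.0.0/17 (156.124.0.0 - 156.124.127.255) -> 111.114.186.4
More-specific entries that do NOT match:
  140.124.53.216/29 (140.124.53.216 - 140.124.53.223) does not contain 156.124.53.217
  158.124.53.192/27 (158.124.53.192 - 158.124.53.223) does not contain 156.124.53.217
  156.60.53.128/25 (156.60.53.128 - 156.60.53.255) does not contain 156.124.53.217
  156.124.52.0/24 (156.124.52.0 - 156.124.52.255) does not contain 156.124.53.217
  156.124.48.0/22 (156.124.48.0 - 156.124.51.255) does not contain 156.124.53.217
  156.124.16.0/20 (156.124.16.0 - 156.124.31.255) does not contain 156.124.53.217
Longest matching prefix is /17 -> next hop 111.114.186.4.

111.114.186.4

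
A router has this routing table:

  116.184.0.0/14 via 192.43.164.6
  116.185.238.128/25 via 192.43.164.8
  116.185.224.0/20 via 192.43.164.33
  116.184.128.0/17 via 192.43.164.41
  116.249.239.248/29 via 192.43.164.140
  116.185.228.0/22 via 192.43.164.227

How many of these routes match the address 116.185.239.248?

2

Prefixes containing 116.185.239.248:
  116.184.0.0/14 (116.184.0.0 - 116.187.255.255)
  116.185.224.0/20 (116.185.224.0 - 116.185.239.255)
Total matching entries: 2.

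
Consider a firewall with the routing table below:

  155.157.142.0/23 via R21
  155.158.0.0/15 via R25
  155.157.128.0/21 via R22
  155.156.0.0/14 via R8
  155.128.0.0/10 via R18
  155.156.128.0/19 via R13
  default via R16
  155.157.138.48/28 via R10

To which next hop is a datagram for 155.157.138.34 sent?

Routes whose prefix contains 155.157.138.34:
  0.0.0.0/0 (default, matches everything) -> R16
  155.128.0.0/10 (155.128.0.0 - 155.191.255.255) -> R18
  155.156.0.0/14 (155.156.0.0 - 155.159.255.255) -> R8
More-specific entries that do NOT match:
  155.157.138.48/28 (155.157.138.48 - 155.157.138.63) does not contain 155.157.138.34
  155.157.142.0/23 (155.157.142.0 - 155.157.143.255) does not contain 155.157.138.34
  155.157.128.0/21 (155.157.128.0 - 155.157.135.255) does not contain 155.157.138.34
  155.156.128.0/19 (155.156.128.0 - 155.156.159.255) does not contain 155.157.138.34
  155.158.0.0/15 (155.158.0.0 - 155.159.255.255) does not contain 155.157.138.34
Longest matching prefix is /14 -> next hop R8.

R8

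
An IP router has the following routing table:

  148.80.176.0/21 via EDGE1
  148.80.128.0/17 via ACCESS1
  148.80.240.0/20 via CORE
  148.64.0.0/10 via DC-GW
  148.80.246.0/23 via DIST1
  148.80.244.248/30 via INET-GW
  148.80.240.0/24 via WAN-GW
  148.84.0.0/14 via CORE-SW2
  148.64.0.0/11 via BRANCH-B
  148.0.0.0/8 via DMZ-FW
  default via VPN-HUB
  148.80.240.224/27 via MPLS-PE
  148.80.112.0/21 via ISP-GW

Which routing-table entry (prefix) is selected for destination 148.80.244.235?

Entries matching 148.80.244.235:
  0.0.0.0/0 (default, matches everything)
  148.0.0.0/8 (148.0.0.0 - 148.255.255.255)
  148.64.0.0/10 (148.64.0.0 - 148.127.255.255)
  148.64.0.0/11 (148.64.0.0 - 148.95.255.255)
  148.80.128.0/17 (148.80.128.0 - 148.80.255.255)
  148.80.240.0/20 (148.80.240.0 - 148.80.255.255)
Most specific is 148.80.240.0/20.

148.80.240.0/20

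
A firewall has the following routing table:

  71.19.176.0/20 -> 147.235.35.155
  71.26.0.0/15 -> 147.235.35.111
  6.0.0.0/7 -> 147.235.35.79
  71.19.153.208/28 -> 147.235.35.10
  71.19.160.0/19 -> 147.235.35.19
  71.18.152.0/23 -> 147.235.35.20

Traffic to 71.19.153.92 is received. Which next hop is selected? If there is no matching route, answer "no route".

No entry's prefix contains 71.19.153.92; there is no default route.

no route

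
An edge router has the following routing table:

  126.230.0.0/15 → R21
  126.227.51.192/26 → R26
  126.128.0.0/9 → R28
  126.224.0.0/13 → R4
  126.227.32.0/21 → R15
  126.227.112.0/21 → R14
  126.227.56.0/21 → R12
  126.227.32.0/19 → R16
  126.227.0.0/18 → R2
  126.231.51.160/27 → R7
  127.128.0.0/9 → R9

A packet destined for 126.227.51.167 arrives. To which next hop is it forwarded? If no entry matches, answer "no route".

R16

Routes whose prefix contains 126.227.51.167:
  126.128.0.0/9 (126.128.0.0 - 126.255.255.255) -> R28
  126.224.0.0/13 (126.224.0.0 - 126.231.255.255) -> R4
  126.227.0.0/18 (126.227.0.0 - 126.227.63.255) -> R2
  126.227.32.0/19 (126.227.32.0 - 126.227.63.255) -> R16
More-specific entries that do NOT match:
  126.231.51.160/27 (126.231.51.160 - 126.231.51.191) does not contain 126.227.51.167
  126.227.51.192/26 (126.227.51.192 - 126.227.51.255) does not contain 126.227.51.167
  126.227.32.0/21 (126.227.32.0 - 126.227.39.255) does not contain 126.227.51.167
  126.227.112.0/21 (126.227.112.0 - 126.227.119.255) does not contain 126.227.51.167
  126.227.56.0/21 (126.227.56.0 - 126.227.63.255) does not contain 126.227.51.167
Longest matching prefix is /19 -> next hop R16.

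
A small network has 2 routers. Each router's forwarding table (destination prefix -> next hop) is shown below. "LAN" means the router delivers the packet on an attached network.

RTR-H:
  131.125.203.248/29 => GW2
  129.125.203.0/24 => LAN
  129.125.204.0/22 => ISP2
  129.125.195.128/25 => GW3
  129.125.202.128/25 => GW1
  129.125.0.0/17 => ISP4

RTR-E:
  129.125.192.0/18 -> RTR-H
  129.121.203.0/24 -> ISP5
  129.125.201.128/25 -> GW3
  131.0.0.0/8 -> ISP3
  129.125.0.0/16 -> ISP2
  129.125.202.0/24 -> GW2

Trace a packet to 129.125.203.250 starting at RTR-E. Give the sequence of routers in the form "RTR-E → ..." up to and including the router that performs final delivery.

RTR-E → RTR-H

At RTR-E: longest match for 129.125.203.250 is 129.125.192.0/18 -> RTR-H
At RTR-H: longest match for 129.125.203.250 is 129.125.203.0/24 -> LAN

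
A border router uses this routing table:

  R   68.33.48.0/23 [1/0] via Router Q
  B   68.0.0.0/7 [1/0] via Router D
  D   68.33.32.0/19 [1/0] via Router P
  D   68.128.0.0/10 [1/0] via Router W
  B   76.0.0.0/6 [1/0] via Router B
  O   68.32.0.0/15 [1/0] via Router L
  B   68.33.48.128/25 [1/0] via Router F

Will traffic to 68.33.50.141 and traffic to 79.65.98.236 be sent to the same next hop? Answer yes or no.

no

68.33.50.141: longest match 68.33.32.0/19 -> Router P
79.65.98.236: longest match 76.0.0.0/6 -> Router B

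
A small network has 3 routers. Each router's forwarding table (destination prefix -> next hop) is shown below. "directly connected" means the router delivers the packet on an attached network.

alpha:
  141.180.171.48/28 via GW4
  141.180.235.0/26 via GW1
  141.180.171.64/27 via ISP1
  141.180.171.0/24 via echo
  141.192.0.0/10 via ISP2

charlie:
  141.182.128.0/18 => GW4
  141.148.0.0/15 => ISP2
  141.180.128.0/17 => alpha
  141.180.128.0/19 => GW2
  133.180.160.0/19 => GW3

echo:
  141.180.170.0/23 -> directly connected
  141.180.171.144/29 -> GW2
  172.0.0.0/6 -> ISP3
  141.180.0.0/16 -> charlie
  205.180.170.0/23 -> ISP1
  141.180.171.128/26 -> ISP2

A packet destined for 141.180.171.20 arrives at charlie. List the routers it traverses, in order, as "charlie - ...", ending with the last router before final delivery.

At charlie: longest match for 141.180.171.20 is 141.180.128.0/17 -> alpha
At alpha: longest match for 141.180.171.20 is 141.180.171.0/24 -> echo
At echo: longest match for 141.180.171.20 is 141.180.170.0/23 -> directly connected

charlie - alpha - echo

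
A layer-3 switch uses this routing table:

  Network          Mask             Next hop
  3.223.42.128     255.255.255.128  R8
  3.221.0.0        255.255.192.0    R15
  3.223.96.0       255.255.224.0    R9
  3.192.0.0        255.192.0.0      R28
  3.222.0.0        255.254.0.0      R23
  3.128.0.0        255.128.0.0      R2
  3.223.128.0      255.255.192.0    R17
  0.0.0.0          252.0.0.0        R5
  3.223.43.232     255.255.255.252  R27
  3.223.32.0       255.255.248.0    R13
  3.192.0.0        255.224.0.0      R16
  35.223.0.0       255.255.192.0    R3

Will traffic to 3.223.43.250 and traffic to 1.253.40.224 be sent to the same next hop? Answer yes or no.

no

3.223.43.250: longest match 3.222.0.0/15 -> R23
1.253.40.224: longest match 0.0.0.0/6 -> R5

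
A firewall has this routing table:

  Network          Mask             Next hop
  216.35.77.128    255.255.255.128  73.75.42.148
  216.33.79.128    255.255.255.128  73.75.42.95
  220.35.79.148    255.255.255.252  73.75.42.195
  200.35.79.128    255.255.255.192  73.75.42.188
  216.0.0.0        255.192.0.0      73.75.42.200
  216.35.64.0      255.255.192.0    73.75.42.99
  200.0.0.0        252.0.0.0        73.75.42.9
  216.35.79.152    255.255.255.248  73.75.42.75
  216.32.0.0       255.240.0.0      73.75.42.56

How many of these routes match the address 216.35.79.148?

Prefixes containing 216.35.79.148:
  216.0.0.0/10 (216.0.0.0 - 216.63.255.255)
  216.32.0.0/12 (216.32.0.0 - 216.47.255.255)
  216.35.64.0/18 (216.35.64.0 - 216.35.127.255)
Total matching entries: 3.

3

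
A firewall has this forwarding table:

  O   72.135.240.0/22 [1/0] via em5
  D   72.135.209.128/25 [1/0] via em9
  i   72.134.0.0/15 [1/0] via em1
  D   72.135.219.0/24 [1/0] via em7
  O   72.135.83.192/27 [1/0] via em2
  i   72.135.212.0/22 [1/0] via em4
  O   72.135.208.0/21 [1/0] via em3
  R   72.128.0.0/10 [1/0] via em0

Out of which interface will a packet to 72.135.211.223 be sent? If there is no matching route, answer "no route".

em3

Routes whose prefix contains 72.135.211.223:
  72.128.0.0/10 (72.128.0.0 - 72.191.255.255) -> em0
  72.134.0.0/15 (72.134.0.0 - 72.135.255.255) -> em1
  72.135.208.0/21 (72.135.208.0 - 72.135.215.255) -> em3
More-specific entries that do NOT match:
  72.135.83.192/27 (72.135.83.192 - 72.135.83.223) does not contain 72.135.211.223
  72.135.209.128/25 (72.135.209.128 - 72.135.209.255) does not contain 72.135.211.223
  72.135.219.0/24 (72.135.219.0 - 72.135.219.255) does not contain 72.135.211.223
  72.135.240.0/22 (72.135.240.0 - 72.135.243.255) does not contain 72.135.211.223
  72.135.212.0/22 (72.135.212.0 - 72.135.215.255) does not contain 72.135.211.223
Longest matching prefix is /21 -> interface em3.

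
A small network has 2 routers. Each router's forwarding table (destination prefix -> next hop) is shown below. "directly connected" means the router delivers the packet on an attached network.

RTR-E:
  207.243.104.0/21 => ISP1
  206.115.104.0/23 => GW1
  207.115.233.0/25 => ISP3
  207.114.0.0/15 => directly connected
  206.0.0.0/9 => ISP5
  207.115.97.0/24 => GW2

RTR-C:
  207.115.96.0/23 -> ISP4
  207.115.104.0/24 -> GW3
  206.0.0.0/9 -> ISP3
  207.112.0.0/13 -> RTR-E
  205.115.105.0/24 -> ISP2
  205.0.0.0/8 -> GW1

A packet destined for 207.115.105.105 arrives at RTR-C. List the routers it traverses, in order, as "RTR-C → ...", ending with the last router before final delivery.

At RTR-C: longest match for 207.115.105.105 is 207.112.0.0/13 -> RTR-E
At RTR-E: longest match for 207.115.105.105 is 207.114.0.0/15 -> directly connected

RTR-C → RTR-E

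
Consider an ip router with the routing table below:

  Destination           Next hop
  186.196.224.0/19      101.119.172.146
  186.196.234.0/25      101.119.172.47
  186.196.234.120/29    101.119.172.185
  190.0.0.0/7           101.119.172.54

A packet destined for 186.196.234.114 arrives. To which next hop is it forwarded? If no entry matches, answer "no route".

101.119.172.47

Routes whose prefix contains 186.196.234.114:
  186.196.224.0/19 (186.196.224.0 - 186.196.255.255) -> 101.119.172.146
  186.196.234.0/25 (186.196.234.0 - 186.196.234.127) -> 101.119.172.47
More-specific entries that do NOT match:
  186.196.234.120/29 (186.196.234.120 - 186.196.234.127) does not contain 186.196.234.114
Longest matching prefix is /25 -> next hop 101.119.172.47.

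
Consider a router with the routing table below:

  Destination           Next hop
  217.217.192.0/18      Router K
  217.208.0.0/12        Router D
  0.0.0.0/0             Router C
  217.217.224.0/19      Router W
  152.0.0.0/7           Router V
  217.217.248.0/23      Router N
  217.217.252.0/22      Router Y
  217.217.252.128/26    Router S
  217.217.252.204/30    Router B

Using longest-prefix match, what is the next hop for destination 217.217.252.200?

Router Y

Routes whose prefix contains 217.217.252.200:
  0.0.0.0/0 (default, matches everything) -> Router C
  217.208.0.0/12 (217.208.0.0 - 217.223.255.255) -> Router D
  217.217.192.0/18 (217.217.192.0 - 217.217.255.255) -> Router K
  217.217.224.0/19 (217.217.224.0 - 217.217.255.255) -> Router W
  217.217.252.0/22 (217.217.252.0 - 217.217.255.255) -> Router Y
More-specific entries that do NOT match:
  217.217.252.204/30 (217.217.252.204 - 217.217.252.207) does not contain 217.217.252.200
  217.217.252.128/26 (217.217.252.128 - 217.217.252.191) does not contain 217.217.252.200
  217.217.248.0/23 (217.217.248.0 - 217.217.249.255) does not contain 217.217.252.200
Longest matching prefix is /22 -> next hop Router Y.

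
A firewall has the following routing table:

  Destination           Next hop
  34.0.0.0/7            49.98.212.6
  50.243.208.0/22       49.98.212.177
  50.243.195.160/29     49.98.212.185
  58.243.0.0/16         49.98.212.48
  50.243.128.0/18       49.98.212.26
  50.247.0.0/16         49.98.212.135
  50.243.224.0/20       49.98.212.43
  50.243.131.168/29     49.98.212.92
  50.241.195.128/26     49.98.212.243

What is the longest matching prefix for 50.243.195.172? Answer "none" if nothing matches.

50.243.195.172 is outside every listed prefix and there is no default route.

none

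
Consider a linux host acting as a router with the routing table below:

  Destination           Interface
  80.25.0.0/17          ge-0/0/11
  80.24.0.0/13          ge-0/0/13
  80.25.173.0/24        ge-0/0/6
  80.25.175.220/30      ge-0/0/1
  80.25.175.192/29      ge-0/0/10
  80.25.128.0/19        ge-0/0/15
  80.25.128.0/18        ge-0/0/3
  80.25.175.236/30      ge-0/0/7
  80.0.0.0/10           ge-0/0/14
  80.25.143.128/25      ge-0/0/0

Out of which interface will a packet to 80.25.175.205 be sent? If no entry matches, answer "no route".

ge-0/0/3

Routes whose prefix contains 80.25.175.205:
  80.0.0.0/10 (80.0.0.0 - 80.63.255.255) -> ge-0/0/14
  80.24.0.0/13 (80.24.0.0 - 80.31.255.255) -> ge-0/0/13
  80.25.128.0/18 (80.25.128.0 - 80.25.191.255) -> ge-0/0/3
More-specific entries that do NOT match:
  80.25.175.220/30 (80.25.175.220 - 80.25.175.223) does not contain 80.25.175.205
  80.25.175.236/30 (80.25.175.236 - 80.25.175.239) does not contain 80.25.175.205
  80.25.175.192/29 (80.25.175.192 - 80.25.175.199) does not contain 80.25.175.205
  80.25.143.128/25 (80.25.143.128 - 80.25.143.255) does not contain 80.25.175.205
  80.25.173.0/24 (80.25.173.0 - 80.25.173.255) does not contain 80.25.175.205
  80.25.128.0/19 (80.25.128.0 - 80.25.159.255) does not contain 80.25.175.205
Longest matching prefix is /18 -> interface ge-0/0/3.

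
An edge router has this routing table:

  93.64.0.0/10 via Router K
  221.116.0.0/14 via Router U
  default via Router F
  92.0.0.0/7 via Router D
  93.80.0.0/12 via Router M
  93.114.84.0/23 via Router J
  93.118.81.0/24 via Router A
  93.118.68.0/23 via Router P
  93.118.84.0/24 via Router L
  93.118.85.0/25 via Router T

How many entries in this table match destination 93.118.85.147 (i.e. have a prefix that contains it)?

Prefixes containing 93.118.85.147:
  0.0.0.0/0 (default, matches everything)
  92.0.0.0/7 (92.0.0.0 - 93.255.255.255)
  93.64.0.0/10 (93.64.0.0 - 93.127.255.255)
Total matching entries: 3.

3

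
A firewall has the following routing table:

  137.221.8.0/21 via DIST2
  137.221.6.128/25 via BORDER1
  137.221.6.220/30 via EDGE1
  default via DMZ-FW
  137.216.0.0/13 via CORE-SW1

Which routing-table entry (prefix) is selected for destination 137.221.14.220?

137.221.8.0/21

Entries matching 137.221.14.220:
  0.0.0.0/0 (default, matches everything)
  137.216.0.0/13 (137.216.0.0 - 137.223.255.255)
  137.221.8.0/21 (137.221.8.0 - 137.221.15.255)
Most specific is 137.221.8.0/21.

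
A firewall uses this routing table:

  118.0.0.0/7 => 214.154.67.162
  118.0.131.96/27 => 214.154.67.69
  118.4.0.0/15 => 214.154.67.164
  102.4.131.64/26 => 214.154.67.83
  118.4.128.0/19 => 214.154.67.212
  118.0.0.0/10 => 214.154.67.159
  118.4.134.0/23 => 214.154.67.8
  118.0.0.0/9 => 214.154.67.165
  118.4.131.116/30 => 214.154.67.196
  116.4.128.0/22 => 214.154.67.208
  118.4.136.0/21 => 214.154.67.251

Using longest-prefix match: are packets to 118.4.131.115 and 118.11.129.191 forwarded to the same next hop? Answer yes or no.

no

118.4.131.115: longest match 118.4.128.0/19 -> 214.154.67.212
118.11.129.191: longest match 118.0.0.0/10 -> 214.154.67.159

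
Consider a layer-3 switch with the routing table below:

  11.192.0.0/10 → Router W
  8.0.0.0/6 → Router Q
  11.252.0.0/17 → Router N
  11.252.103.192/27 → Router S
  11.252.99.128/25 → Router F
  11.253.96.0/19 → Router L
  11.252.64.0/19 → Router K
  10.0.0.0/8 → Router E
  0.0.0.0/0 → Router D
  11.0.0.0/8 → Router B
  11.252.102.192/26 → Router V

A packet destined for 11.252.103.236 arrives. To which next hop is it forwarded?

Router N

Routes whose prefix contains 11.252.103.236:
  0.0.0.0/0 (default, matches everything) -> Router D
  8.0.0.0/6 (8.0.0.0 - 11.255.255.255) -> Router Q
  11.0.0.0/8 (11.0.0.0 - 11.255.255.255) -> Router B
  11.192.0.0/10 (11.192.0.0 - 11.255.255.255) -> Router W
  11.252.0.0/17 (11.252.0.0 - 11.252.127.255) -> Router N
More-specific entries that do NOT match:
  11.252.103.192/27 (11.252.103.192 - 11.252.103.223) does not contain 11.252.103.236
  11.252.102.192/26 (11.252.102.192 - 11.252.102.255) does not contain 11.252.103.236
  11.252.99.128/25 (11.252.99.128 - 11.252.99.255) does not contain 11.252.103.236
  11.253.96.0/19 (11.253.96.0 - 11.253.127.255) does not contain 11.252.103.236
  11.252.64.0/19 (11.252.64.0 - 11.252.95.255) does not contain 11.252.103.236
Longest matching prefix is /17 -> next hop Router N.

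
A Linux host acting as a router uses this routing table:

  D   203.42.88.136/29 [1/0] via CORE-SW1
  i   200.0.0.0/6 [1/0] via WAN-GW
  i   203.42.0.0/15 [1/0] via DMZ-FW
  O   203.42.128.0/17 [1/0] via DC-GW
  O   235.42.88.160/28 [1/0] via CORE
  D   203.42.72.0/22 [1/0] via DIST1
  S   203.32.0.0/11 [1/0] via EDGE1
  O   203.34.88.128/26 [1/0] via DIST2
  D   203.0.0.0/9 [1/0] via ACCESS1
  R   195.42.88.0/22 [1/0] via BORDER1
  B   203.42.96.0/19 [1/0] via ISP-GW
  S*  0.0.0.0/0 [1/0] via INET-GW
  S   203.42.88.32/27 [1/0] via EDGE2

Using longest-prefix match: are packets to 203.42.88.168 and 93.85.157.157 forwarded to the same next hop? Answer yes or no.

no

203.42.88.168: longest match 203.42.0.0/15 -> DMZ-FW
93.85.157.157: longest match 0.0.0.0/0 -> INET-GW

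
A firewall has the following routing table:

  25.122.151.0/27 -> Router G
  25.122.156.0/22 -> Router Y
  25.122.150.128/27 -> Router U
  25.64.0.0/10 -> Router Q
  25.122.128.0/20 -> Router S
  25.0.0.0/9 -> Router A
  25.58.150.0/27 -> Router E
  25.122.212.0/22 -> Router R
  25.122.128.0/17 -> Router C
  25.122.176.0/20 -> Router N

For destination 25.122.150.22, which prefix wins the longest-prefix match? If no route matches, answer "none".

25.122.128.0/17

Entries matching 25.122.150.22:
  25.0.0.0/9 (25.0.0.0 - 25.127.255.255)
  25.64.0.0/10 (25.64.0.0 - 25.127.255.255)
  25.122.128.0/17 (25.122.128.0 - 25.122.255.255)
Most specific is 25.122.128.0/17.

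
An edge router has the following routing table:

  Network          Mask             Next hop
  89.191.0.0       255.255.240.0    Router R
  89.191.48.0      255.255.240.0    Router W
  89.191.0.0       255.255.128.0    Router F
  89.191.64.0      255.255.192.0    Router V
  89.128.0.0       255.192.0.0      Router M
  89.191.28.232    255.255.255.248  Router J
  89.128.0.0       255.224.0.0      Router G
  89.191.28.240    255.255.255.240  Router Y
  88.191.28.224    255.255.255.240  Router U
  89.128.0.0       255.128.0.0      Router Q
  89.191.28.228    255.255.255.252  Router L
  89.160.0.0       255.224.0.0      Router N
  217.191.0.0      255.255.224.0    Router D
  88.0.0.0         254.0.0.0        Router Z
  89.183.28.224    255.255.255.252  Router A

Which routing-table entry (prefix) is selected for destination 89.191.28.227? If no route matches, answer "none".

Entries matching 89.191.28.227:
  88.0.0.0/7 (88.0.0.0 - 89.255.255.255)
  89.128.0.0/9 (89.128.0.0 - 89.255.255.255)
  89.128.0.0/10 (89.128.0.0 - 89.191.255.255)
  89.160.0.0/11 (89.160.0.0 - 89.191.255.255)
  89.191.0.0/17 (89.191.0.0 - 89.191.127.255)
Most specific is 89.191.0.0/17.

89.191.0.0/17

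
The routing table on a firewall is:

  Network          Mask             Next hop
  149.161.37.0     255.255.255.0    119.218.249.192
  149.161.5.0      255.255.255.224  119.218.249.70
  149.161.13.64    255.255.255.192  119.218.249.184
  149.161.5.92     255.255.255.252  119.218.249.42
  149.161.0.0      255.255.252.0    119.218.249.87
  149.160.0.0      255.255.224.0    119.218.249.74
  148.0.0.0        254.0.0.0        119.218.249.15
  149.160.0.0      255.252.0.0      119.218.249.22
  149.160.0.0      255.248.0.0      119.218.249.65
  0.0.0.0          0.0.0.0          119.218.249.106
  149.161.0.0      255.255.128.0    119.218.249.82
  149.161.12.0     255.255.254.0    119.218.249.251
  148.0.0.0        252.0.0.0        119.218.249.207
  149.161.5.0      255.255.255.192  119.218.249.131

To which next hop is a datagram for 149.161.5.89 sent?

119.218.249.82

Routes whose prefix contains 149.161.5.89:
  0.0.0.0/0 (default, matches everything) -> 119.218.249.106
  148.0.0.0/6 (148.0.0.0 - 151.255.255.255) -> 119.218.249.207
  148.0.0.0/7 (148.0.0.0 - 149.255.255.255) -> 119.218.249.15
  149.160.0.0/13 (149.160.0.0 - 149.167.255.255) -> 119.218.249.65
  149.160.0.0/14 (149.160.0.0 - 149.163.255.255) -> 119.218.249.22
  149.161.0.0/17 (149.161.0.0 - 149.161.127.255) -> 119.218.249.82
More-specific entries that do NOT match:
  149.161.5.92/30 (149.161.5.92 - 149.161.5.95) does not contain 149.161.5.89
  149.161.5.0/27 (149.161.5.0 - 149.161.5.31) does not contain 149.161.5.89
  149.161.13.64/26 (149.161.13.64 - 149.161.13.127) does not contain 149.161.5.89
  149.161.5.0/26 (149.161.5.0 - 149.161.5.63) does not contain 149.161.5.89
  149.161.37.0/24 (149.161.37.0 - 149.161.37.255) does not contain 149.161.5.89
  149.161.12.0/23 (149.161.12.0 - 149.161.13.255) does not contain 149.161.5.89
  149.161.0.0/22 (149.161.0.0 - 149.161.3.255) does not contain 149.161.5.89
  149.160.0.0/19 (149.160.0.0 - 149.160.31.255) does not contain 149.161.5.89
Longest matching prefix is /17 -> next hop 119.218.249.82.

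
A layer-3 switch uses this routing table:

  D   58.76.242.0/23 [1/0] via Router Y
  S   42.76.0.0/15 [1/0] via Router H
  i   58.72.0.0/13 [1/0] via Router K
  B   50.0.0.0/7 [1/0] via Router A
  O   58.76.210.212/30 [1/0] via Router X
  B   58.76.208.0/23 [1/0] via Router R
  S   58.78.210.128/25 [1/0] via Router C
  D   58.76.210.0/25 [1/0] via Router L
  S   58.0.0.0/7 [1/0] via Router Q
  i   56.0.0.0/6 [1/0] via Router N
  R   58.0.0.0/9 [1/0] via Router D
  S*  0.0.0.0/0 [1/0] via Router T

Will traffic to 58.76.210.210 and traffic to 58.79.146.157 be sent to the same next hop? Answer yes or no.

58.76.210.210: longest match 58.72.0.0/13 -> Router K
58.79.146.157: longest match 58.72.0.0/13 -> Router K

yes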